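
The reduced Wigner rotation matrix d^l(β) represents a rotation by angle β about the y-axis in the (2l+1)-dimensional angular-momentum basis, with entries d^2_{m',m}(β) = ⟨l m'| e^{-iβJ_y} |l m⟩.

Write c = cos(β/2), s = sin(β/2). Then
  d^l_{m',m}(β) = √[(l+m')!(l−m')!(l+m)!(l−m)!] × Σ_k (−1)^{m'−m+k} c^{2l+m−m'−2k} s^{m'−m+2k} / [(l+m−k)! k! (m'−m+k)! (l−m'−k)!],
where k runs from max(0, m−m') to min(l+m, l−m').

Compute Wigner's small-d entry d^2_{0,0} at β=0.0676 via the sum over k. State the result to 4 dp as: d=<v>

d=0.9932

d^2_{0,0}(β=0.0676) via Wigner's sum:
With c≡cos(β/2)=0.999429 and s≡sin(β/2)=0.033794, N=[2·2·2·2]^{1/2}=4.000000
Admissible k: 0..2 (factorial args all ≥0)
  k=0: (−1)^0·4.0000/(4)·0.9994^4·0.0338^0 = +0.997717
  k=1: (−1)^1·4.0000/(1)·0.9994^2·0.0338^2 = -0.004563
  k=2: (−1)^2·4.0000/(4)·0.9994^0·0.0338^4 = +0.000001
d^2_{0,0}(0.0676) = +0.997717 -0.004563 +0.000001 = +0.993156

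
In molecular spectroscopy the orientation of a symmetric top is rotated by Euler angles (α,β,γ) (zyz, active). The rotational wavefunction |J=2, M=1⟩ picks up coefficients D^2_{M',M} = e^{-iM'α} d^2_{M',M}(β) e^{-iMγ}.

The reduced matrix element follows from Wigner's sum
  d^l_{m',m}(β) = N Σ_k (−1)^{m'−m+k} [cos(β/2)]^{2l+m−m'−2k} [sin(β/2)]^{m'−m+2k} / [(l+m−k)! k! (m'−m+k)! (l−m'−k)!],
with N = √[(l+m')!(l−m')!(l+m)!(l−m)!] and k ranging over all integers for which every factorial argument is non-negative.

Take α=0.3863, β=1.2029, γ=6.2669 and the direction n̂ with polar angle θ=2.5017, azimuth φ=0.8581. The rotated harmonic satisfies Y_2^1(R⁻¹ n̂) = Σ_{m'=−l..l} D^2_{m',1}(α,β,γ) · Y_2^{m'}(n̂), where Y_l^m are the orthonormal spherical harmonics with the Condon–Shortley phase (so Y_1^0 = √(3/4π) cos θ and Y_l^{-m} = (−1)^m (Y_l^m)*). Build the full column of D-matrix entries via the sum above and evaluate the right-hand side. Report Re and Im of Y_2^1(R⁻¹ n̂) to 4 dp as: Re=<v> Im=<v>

Need the full column D^2_{m',1} for m'=−2..2 at α=0.3863, β=1.2029, γ=6.2669.
cos(β/2)=0.824516, sin(β/2)=0.565839
d^2_{-2,1}: single k=3 term ⇒ +0.298749;  D = +0.210510+0.211983i
d^2_{-1,1}: k∈[2..3] ⇒ +0.652987 -0.102511 = +0.550476;  D = +0.506466+0.215676i
d^2_{0,1}: k∈[1..2] ⇒ +0.776901 -0.365892 = +0.411009;  D = +0.410955+0.006693i
d^2_{1,1}: k∈[0..1] ⇒ +0.462164 -0.652987 = -0.190823;  D = -0.177908+0.069007i
d^2_{2,1}: single k=0 term ⇒ -0.634337;  D = -0.461397+0.435311i
Y_2^{m'}(θ=2.5017,φ=0.8581) and Σ D·Y over m':
  (+0.2105+0.2120i)·(-0.0200-0.1363i)  (+0.5065+0.2157i)·(-0.2420+0.2800i)  (+0.4110+0.0067i)·(+0.2934+0.0000i)  (-0.1779+0.0690i)·(+0.2420+0.2800i)  (-0.4614+0.4353i)·(-0.0200+0.1363i)
Y_2^1(R⁻¹ n̂) = -0.150128-0.046014i

Re=-0.1501 Im=-0.0460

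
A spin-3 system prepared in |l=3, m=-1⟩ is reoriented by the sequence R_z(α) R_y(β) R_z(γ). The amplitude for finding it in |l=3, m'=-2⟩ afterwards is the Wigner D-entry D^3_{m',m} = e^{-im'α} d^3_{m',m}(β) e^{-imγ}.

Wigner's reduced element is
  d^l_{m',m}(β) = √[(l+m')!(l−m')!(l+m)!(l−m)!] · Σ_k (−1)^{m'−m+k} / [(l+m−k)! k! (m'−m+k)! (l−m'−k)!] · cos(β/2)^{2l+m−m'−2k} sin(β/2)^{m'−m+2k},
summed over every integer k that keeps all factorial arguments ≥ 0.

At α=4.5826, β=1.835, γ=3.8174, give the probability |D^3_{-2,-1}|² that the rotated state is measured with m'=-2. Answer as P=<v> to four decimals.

D^3_{-2,-1}(4.5826,1.835,3.8174) = e^{-i·-2·4.5826}·d^3_{-2,-1}(1.835)·e^{-i·-1·3.8174}. Compute d first:
c=cos(1.835/2)=0.607807, s=sin(1.835/2)=0.794085; N=√[1·120·2·24]=75.894664
k: max(0,(-1)−(-2))=1 … min(3+(-1),3−(-2))=2
  k=1: (−1)^0·75.8947/(24)·0.6078^5·0.7941^1 = +0.208303
  k=2: (−1)^1·75.8947/(12)·0.6078^3·0.7941^3 = -0.711096
d^3_{-2,-1}(1.835) = +0.208303 -0.711096 = -0.502792
|D^3_{-2,-1}|² = |d^3_{-2,-1}(β)|² = (-0.502792)² = 0.252800 (the z-rotation phases have unit modulus)

P=0.2528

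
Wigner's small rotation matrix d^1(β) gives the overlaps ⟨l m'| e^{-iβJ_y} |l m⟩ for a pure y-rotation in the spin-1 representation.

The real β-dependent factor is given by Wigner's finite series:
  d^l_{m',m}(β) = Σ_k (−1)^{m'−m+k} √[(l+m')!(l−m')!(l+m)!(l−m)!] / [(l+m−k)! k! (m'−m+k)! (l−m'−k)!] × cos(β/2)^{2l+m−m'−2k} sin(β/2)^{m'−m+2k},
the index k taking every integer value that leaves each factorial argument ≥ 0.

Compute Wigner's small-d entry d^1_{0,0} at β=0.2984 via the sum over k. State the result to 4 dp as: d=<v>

d=0.9558

d^1_{0,0}(β=0.2984) via Wigner's sum:
With c≡cos(β/2)=0.988890 and s≡sin(β/2)=0.148647, N=[1·1·1·1]^{1/2}=1.000000
k∈{0,1} keeps every argument non-negative
  k=0: (−1)^0·1.0000/(1)·0.9889^2·0.1486^0 = +0.977904
  k=1: (−1)^1·1.0000/(1)·0.9889^0·0.1486^2 = -0.022096
d^1_{0,0}(0.2984) = +0.977904 -0.022096 = +0.955808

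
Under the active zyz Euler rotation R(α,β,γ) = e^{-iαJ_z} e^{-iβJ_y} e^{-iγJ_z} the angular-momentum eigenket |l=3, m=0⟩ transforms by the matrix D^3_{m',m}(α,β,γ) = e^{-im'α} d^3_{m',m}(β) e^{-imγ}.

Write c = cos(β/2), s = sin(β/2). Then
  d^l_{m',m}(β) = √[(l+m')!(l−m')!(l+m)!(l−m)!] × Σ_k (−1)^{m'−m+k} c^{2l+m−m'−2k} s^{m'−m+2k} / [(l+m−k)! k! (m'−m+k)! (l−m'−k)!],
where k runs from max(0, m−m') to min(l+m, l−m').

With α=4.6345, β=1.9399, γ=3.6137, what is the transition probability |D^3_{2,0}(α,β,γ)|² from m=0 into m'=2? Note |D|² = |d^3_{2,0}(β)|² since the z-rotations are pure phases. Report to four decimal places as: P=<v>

P=0.1847

First d^3_{2,0}(β=1.9399), then the phase factors e^{-i(2)α} and e^{-i(0)γ}:
c=cos(1.9399/2)=0.565341, s=sin(1.9399/2)=0.824857; N=√[120·1·6·6]=65.726707
Admissible k: 0..1 (factorial args all ≥0)
  k=0: (−1)^2·65.7267/(12)·0.5653^4·0.8249^2 = +0.380680
  k=1: (−1)^3·65.7267/(12)·0.5653^2·0.8249^4 = -0.810395
d^3_{2,0}(1.9399) = +0.380680 -0.810395 = -0.429716
|D^3_{2,0}|² = |d^3_{2,0}(β)|² = (-0.429716)² = 0.184655 (the z-rotation phases have unit modulus)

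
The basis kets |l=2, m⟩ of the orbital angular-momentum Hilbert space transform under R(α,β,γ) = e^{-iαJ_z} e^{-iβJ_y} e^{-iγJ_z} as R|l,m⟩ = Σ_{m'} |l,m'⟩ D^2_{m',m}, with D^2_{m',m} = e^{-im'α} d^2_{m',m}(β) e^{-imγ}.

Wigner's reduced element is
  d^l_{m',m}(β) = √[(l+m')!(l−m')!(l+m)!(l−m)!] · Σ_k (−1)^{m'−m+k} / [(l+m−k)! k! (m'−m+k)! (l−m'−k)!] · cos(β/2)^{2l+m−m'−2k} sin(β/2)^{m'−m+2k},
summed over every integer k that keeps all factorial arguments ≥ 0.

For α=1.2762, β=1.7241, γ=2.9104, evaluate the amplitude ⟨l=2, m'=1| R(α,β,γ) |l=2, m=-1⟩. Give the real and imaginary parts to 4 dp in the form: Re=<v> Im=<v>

D^2_{1,-1}(1.2762,1.7241,2.9104) = e^{-i·1·1.2762}·d^2_{1,-1}(1.7241)·e^{-i·-1·2.9104}. Compute d first:
Half-angle: c=0.650883, s=0.759178. N=√(6·1·1·6)=6.000000
Admissible k: 0..1 (factorial args all ≥0)
  k=0: (−1)^2·6.0000/(2)·0.6509^2·0.7592^2 = +0.732511
  k=1: (−1)^3·6.0000/(6)·0.6509^0·0.7592^4 = -0.332182
d^2_{1,-1}(1.7241) = +0.732511 -0.332182 = +0.400330
Phases: e^{-i·(1)·1.2762}=+0.290354-0.956919i, e^{-i·(-1)·2.9104}=-0.973394+0.229139i ⇒ D=-0.025365+0.399525i

Re=-0.0254 Im=0.3995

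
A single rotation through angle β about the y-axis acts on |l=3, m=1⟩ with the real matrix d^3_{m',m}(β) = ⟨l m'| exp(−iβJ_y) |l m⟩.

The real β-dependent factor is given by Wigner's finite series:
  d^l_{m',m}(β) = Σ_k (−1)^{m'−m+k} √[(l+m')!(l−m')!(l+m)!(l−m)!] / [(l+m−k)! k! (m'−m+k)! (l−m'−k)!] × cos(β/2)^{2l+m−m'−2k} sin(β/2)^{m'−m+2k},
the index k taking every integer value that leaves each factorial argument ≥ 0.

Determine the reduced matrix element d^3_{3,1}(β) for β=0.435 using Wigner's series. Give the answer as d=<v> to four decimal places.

d^3_{3,1}(β=0.435) via Wigner's sum:
c=cos(0.435/2)=0.976440, s=sin(0.435/2)=0.215789; N=√[720·1·24·2]=185.903201
k∈{0} keeps every argument non-negative
  k=0: (−1)^2·185.9032/(48)·0.9764^4·0.2158^2 = +0.163941
d^3_{3,1}(0.435) = +0.163941

d=0.1639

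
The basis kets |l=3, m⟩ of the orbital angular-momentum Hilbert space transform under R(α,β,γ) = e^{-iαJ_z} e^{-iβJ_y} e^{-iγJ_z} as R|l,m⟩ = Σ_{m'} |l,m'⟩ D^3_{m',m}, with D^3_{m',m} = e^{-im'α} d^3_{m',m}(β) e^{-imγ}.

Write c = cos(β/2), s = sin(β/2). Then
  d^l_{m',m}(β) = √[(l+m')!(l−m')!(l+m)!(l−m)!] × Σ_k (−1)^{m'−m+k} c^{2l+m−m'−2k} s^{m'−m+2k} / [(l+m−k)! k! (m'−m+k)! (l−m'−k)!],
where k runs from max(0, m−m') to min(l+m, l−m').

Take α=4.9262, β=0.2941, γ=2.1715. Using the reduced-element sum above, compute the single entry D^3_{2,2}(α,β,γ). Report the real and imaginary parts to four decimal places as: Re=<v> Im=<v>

D^3_{2,2}(4.9262,0.2941,2.1715) = e^{-i·2·4.9262}·d^3_{2,2}(0.2941)·e^{-i·2·2.1715}. Compute d first:
With c≡cos(β/2)=0.989208 and s≡sin(β/2)=0.146521, N=[120·1·120·1]^{1/2}=120.000000
k∈{0,1} keeps every argument non-negative
  k=0: (−1)^0·120.0000/(120)·0.9892^6·0.1465^0 = +0.936968
  k=1: (−1)^1·120.0000/(24)·0.9892^4·0.1465^2 = -0.102782
d^3_{2,2}(0.2941) = +0.936968 -0.102782 = +0.834186
D = (-0.909954+0.414708i)·(+0.834186)·(-0.361046+0.932548i) = -0.048550-0.832772i

Re=-0.0485 Im=-0.8328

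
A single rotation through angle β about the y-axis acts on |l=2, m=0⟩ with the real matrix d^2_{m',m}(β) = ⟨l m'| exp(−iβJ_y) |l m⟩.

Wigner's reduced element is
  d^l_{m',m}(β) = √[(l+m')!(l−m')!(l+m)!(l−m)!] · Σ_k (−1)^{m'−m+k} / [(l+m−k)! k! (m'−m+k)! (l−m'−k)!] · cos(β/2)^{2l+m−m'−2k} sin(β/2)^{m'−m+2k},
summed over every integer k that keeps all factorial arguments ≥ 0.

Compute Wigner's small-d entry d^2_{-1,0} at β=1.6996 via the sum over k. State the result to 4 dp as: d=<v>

d^2_{-1,0}(β=1.6996) via Wigner's sum:
With c≡cos(β/2)=0.660133 and s≡sin(β/2)=0.751148, N=[1·6·2·2]^{1/2}=4.898979
Admissible k: 1..2 (factorial args all ≥0)
  k=1: (−1)^0·4.8990/(2)·0.6601^3·0.7511^1 = +0.529293
  k=2: (−1)^1·4.8990/(2)·0.6601^1·0.7511^3 = -0.685306
d^2_{-1,0}(1.6996) = +0.529293 -0.685306 = -0.156013

d=-0.1560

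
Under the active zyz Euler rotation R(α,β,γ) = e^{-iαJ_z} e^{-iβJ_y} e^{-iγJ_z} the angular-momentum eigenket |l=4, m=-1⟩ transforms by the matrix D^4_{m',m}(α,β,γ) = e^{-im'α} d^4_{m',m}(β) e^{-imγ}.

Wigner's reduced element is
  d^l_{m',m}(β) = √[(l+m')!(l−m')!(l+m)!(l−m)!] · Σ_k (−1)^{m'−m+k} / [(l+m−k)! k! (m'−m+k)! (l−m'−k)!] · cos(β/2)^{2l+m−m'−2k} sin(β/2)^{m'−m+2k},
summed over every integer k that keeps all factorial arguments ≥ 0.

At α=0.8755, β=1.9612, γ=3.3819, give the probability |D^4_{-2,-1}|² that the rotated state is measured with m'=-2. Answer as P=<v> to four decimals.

P=0.1397

D^4_{-2,-1}(0.8755,1.9612,3.3819) = e^{-i·-2·0.8755}·d^4_{-2,-1}(1.9612)·e^{-i·-1·3.3819}. Compute d first:
With c≡cos(β/2)=0.556524 and s≡sin(β/2)=0.830831, N=[2·720·6·120]^{1/2}=1018.233765
Admissible k: 1..3 (factorial args all ≥0)
  k=1: (−1)^0·1018.2338/(240)·0.5565^7·0.8308^1 = +0.058282
  k=2: (−1)^1·1018.2338/(48)·0.5565^5·0.8308^3 = -0.649479
  k=3: (−1)^2·1018.2338/(72)·0.5565^3·0.8308^5 = +0.965010
d^4_{-2,-1}(1.9612) = +0.058282 -0.649479 +0.965010 = +0.373813
|D^4_{-2,-1}|² = |d^4_{-2,-1}(β)|² = (+0.373813)² = 0.139736 (the z-rotation phases have unit modulus)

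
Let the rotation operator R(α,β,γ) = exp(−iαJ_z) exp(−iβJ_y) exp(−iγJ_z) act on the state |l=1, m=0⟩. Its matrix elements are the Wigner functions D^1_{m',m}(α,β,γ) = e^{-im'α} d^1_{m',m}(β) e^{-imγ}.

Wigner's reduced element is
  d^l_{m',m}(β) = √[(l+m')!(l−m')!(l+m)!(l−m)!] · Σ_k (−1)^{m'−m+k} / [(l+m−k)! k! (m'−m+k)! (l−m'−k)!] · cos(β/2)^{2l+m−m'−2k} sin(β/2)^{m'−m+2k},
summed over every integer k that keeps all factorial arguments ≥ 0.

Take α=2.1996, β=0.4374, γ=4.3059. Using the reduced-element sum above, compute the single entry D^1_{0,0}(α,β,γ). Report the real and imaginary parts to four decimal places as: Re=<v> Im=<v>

D^1_{0,0}(2.1996,0.4374,4.3059) = e^{-i·0·2.1996}·d^1_{0,0}(0.4374)·e^{-i·0·4.3059}. Compute d first:
Half-angle: c=0.976180, s=0.216961. N=√(1·1·1·1)=1.000000
The bounds max(0,m−m')=0 and min(l+m,l−m')=1 give 2 terms
  k=0: (−1)^0·1.0000/(1)·0.9762^2·0.2170^0 = +0.952928
  k=1: (−1)^1·1.0000/(1)·0.9762^0·0.2170^2 = -0.047072
d^1_{0,0}(0.4374) = +0.952928 -0.047072 = +0.905856
D = (+1.000000+0.000000i)·(+0.905856)·(+1.000000+0.000000i) = +0.905856+0.000000i

Re=0.9059 Im=0.0000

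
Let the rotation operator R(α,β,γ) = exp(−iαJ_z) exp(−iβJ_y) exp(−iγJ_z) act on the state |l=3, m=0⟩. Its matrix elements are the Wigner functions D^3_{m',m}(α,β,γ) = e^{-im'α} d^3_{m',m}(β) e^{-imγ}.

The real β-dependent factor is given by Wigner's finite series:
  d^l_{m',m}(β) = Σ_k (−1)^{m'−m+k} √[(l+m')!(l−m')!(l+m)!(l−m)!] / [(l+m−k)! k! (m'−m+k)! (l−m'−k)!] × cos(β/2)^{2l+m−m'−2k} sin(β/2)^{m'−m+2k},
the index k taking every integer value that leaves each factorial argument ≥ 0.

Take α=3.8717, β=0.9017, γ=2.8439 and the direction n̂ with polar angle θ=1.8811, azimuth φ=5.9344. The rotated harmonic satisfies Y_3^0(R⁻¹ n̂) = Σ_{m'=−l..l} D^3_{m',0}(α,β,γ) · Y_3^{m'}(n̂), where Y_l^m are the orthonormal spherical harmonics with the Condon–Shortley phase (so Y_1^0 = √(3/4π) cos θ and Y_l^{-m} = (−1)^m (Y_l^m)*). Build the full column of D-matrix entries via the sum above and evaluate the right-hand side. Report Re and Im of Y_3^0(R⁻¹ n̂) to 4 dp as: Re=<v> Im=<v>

Re=0.3096 Im=0.0000

Need the full column D^3_{m',0} for m'=−3..3 at α=3.8717, β=0.9017, γ=2.8439.
cos(β/2)=0.900077, sin(β/2)=0.435731
d^3_{-3,0}: single k=3 term ⇒ +0.269779;  D = +0.156647-0.219642i
d^3_{-2,0}: k∈[2..3] ⇒ +0.682521 -0.159953 = +0.522568;  D = +0.057669+0.519376i
d^3_{-1,0}: k∈[1..3] ⇒ +0.891676 -0.626911 +0.048974 = +0.313739;  D = -0.233768-0.209248i
d^3_{0,0}: k∈[0..3] ⇒ +0.531714 -1.121496 +0.262830 -0.006844 = -0.333796;  D = -0.333796+0.000000i
d^3_{1,0}: k∈[0..2] ⇒ -0.891676 +0.626911 -0.048974 = -0.313739;  D = +0.233768-0.209248i
d^3_{2,0}: k∈[0..1] ⇒ +0.682521 -0.159953 = +0.522568;  D = +0.057669-0.519376i
d^3_{3,0}: single k=0 term ⇒ -0.269779;  D = -0.156647-0.219642i
Y_3^{m'}(θ=1.8811,φ=5.9344) and Σ D·Y over m':
  (+0.1566-0.2196i)·(+0.1804+0.3118i)  (+0.0577+0.5194i)·(-0.2169-0.1818i)  (-0.2338-0.2092i)·(-0.1544-0.0561i)  (-0.3338+0.0000i)·(+0.2887+0.0000i)  (+0.2338-0.2092i)·(+0.1544-0.0561i)  (+0.0577-0.5194i)·(-0.2169+0.1818i)  (-0.1566-0.2196i)·(-0.1804+0.3118i)
Y_3^0(R⁻¹ n̂) = +0.309607+0.000000i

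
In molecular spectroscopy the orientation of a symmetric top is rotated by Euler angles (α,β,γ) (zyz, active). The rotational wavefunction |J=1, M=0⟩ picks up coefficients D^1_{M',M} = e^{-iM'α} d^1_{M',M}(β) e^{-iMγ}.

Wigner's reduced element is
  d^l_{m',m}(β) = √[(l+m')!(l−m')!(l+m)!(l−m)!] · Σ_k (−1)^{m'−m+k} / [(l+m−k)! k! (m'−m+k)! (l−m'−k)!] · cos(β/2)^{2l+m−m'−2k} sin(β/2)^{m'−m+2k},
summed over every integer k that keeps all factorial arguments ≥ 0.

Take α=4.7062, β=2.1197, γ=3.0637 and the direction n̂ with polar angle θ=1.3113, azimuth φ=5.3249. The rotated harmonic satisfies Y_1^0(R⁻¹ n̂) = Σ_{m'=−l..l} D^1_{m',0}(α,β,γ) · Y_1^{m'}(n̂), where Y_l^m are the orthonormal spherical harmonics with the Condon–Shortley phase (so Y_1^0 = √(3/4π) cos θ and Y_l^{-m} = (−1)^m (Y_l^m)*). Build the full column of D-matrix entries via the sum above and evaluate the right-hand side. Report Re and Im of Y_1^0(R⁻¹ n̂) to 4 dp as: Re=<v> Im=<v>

Need the full column D^1_{m',0} for m'=−1..1 at α=4.7062, β=2.1197, γ=3.0637.
cos(β/2)=0.489003, sin(β/2)=0.872282
d^1_{-1,0}: single k=1 term ⇒ +0.603231;  D = -0.003733-0.603219i
d^1_{0,0}: k∈[0..1] ⇒ +0.239124 -0.760876 = -0.521752;  D = -0.521752+0.000000i
d^1_{1,0}: single k=0 term ⇒ -0.603231;  D = +0.003733-0.603219i
Y_1^{m'}(θ=1.3113,φ=5.3249) and Σ D·Y over m':
  (-0.0037-0.6032i)·(+0.1920+0.2732i)  (-0.5218+0.0000i)·(+0.1254+0.0000i)  (+0.0037-0.6032i)·(-0.1920+0.2732i)
Y_1^0(R⁻¹ n̂) = +0.262778+0.000000i

Re=0.2628 Im=0.0000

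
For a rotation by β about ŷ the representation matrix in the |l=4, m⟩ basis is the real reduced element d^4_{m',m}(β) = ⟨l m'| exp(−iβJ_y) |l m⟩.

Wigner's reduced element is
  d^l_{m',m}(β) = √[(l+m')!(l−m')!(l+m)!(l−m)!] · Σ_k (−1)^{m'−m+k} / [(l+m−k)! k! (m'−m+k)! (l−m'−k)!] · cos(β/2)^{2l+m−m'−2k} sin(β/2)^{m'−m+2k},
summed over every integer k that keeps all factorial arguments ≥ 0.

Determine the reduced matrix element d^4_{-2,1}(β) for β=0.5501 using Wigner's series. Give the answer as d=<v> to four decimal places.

d=0.2064

d^4_{-2,1}(β=0.5501) via Wigner's sum:
c=cos(0.5501/2)=0.962412, s=sin(0.5501/2)=0.271595; N=√[2·720·120·6]=1018.233765
The bounds max(0,m−m')=3 and min(l+m,l−m')=5 give 3 terms
  k=3: (−1)^0·1018.2338/(72)·0.9624^5·0.2716^3 = +0.233929
  k=4: (−1)^1·1018.2338/(48)·0.9624^3·0.2716^5 = -0.027945
  k=5: (−1)^2·1018.2338/(240)·0.9624^1·0.2716^7 = +0.000445
d^4_{-2,1}(0.5501) = +0.233929 -0.027945 +0.000445 = +0.206430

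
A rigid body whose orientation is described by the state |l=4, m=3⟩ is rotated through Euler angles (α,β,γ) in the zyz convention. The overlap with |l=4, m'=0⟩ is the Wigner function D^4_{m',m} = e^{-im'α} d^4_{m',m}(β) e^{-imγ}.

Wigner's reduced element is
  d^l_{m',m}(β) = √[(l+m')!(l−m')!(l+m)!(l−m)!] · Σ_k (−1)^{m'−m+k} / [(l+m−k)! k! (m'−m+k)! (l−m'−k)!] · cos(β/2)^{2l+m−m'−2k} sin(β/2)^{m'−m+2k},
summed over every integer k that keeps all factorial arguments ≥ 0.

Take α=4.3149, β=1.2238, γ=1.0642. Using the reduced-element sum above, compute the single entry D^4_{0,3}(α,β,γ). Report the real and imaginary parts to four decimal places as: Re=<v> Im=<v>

Re=-0.4178 Im=0.0213

Split into d^4_{0,3}(β=1.2238) × two z-phases.
Half-angle: c=0.818558, s=0.574424. N=√(24·24·5040·1)=1703.830978
The bounds max(0,m−m')=3 and min(l+m,l−m')=4 give 2 terms
  k=3: (−1)^0·1703.8310/(144)·0.8186^5·0.5744^3 = +0.824155
  k=4: (−1)^1·1703.8310/(144)·0.8186^3·0.5744^5 = -0.405858
d^4_{0,3}(1.2238) = +0.824155 -0.405858 = +0.418296
Phases: e^{-i·(0)·4.3149}=+1.000000+0.000000i, e^{-i·(3)·1.0642}=-0.998699+0.050985i ⇒ D=-0.417752+0.021327i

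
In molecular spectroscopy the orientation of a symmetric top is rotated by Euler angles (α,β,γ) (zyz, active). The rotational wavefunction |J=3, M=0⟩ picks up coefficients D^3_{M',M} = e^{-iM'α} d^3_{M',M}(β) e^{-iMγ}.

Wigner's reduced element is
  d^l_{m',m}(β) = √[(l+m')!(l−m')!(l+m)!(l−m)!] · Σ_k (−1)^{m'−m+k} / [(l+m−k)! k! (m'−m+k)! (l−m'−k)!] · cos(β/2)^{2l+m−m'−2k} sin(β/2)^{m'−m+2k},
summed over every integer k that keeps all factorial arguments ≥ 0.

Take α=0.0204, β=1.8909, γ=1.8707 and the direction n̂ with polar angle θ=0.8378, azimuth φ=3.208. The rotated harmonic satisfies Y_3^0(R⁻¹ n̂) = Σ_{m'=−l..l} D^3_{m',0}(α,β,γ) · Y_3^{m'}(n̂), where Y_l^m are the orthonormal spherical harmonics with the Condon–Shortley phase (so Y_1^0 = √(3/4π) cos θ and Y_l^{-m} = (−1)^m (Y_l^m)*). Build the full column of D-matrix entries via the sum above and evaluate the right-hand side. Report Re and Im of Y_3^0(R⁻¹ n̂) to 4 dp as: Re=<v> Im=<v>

Need the full column D^3_{m',0} for m'=−3..3 at α=0.0204, β=1.8909, γ=1.8707.
cos(β/2)=0.585378, sin(β/2)=0.810760
d^3_{-3,0}: single k=3 term ⇒ +0.478082;  D = +0.477187+0.029240i
d^3_{-2,0}: k∈[2..3] ⇒ +0.422758 -0.810968 = -0.388210;  D = -0.387887-0.015835i
d^3_{-1,0}: k∈[1..3] ⇒ +0.193048 -1.110961 +0.710379 = -0.207535;  D = -0.207491-0.004233i
d^3_{0,0}: k∈[0..3] ⇒ +0.040236 -0.694662 +1.332557 -0.284024 = +0.394107;  D = +0.394107+0.000000i
d^3_{1,0}: k∈[0..2] ⇒ -0.193048 +1.110961 -0.710379 = +0.207535;  D = +0.207491-0.004233i
d^3_{2,0}: k∈[0..1] ⇒ +0.422758 -0.810968 = -0.388210;  D = -0.387887+0.015835i
d^3_{3,0}: single k=0 term ⇒ -0.478082;  D = -0.477187+0.029240i
Y_3^{m'}(θ=0.8378,φ=3.208) and Σ D·Y over m':
  (+0.4772+0.0292i)·(-0.1679+0.0339i)  (-0.3879-0.0158i)·(+0.3743-0.0500i)  (-0.2075-0.0042i)·(-0.2968+0.0197i)  (+0.3941+0.0000i)·(-0.1901+0.0000i)  (+0.2075-0.0042i)·(+0.2968+0.0197i)  (-0.3879+0.0158i)·(+0.3743+0.0500i)  (-0.4772+0.0292i)·(+0.1679+0.0339i)
Y_3^0(R⁻¹ n̂) = -0.405786+0.000000i

Re=-0.4058 Im=0.0000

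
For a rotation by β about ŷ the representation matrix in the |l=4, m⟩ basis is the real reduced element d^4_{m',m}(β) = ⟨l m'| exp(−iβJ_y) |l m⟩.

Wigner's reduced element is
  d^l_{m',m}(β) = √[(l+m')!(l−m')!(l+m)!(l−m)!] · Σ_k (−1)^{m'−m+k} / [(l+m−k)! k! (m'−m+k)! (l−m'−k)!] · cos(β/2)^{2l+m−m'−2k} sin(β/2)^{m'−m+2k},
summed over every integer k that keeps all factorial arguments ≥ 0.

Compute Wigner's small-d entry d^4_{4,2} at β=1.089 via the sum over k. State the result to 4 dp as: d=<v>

d=0.5562

d^4_{4,2}(β=1.089) via Wigner's sum:
With c≡cos(β/2)=0.855386 and s≡sin(β/2)=0.517990, N=[40320·1·720·2]^{1/2}=7619.763776
k: max(0,(2)−(4))=0 … min(4+(2),4−(4))=0
  k=0: (−1)^2·7619.7638/(1440)·0.8554^6·0.5180^2 = +0.556156
d^4_{4,2}(1.089) = +0.556156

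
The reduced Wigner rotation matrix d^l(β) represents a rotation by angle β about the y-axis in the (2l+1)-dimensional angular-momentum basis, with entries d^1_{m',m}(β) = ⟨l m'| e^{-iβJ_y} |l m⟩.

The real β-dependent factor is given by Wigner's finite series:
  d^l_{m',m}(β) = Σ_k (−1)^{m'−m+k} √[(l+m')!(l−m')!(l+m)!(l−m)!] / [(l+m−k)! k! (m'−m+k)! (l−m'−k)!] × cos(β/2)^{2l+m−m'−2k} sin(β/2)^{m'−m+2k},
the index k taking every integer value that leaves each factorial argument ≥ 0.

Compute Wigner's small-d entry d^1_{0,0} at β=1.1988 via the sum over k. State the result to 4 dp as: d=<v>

d=0.3635

d^1_{0,0}(β=1.1988) via Wigner's sum:
Half-angle: c=0.825674, s=0.564147. N=√(1·1·1·1)=1.000000
k∈{0,1} keeps every argument non-negative
  k=0: (−1)^0·1.0000/(1)·0.8257^2·0.5641^0 = +0.681738
  k=1: (−1)^1·1.0000/(1)·0.8257^0·0.5641^2 = -0.318262
d^1_{0,0}(1.1988) = +0.681738 -0.318262 = +0.363476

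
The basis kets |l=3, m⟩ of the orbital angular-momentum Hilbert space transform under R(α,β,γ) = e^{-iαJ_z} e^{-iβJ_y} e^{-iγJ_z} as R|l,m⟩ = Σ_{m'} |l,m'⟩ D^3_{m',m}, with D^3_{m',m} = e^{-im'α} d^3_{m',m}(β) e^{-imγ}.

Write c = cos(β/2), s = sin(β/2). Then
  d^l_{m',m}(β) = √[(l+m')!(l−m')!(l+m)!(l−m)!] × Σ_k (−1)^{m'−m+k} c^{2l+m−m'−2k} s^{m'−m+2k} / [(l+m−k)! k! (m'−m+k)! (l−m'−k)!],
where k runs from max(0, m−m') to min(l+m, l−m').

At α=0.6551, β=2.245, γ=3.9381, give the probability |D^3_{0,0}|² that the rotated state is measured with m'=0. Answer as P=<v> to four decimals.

P=0.1077

Split into d^3_{0,0}(β=2.245) × two z-phases.
Half-angle: c=0.433431, s=0.901187. N=√(6·6·6·6)=36.000000
k: max(0,(0)−(0))=0 … min(3+(0),3−(0))=3
  k=0: (−1)^0·36.0000/(36)·0.4334^6·0.9012^0 = +0.006630
  k=1: (−1)^1·36.0000/(4)·0.4334^4·0.9012^2 = -0.257959
  k=2: (−1)^2·36.0000/(4)·0.4334^2·0.9012^4 = +1.115171
  k=3: (−1)^3·36.0000/(36)·0.4334^0·0.9012^6 = -0.535660
d^3_{0,0}(2.245) = +0.006630 -0.257959 +1.115171 -0.535660 = +0.328182
|D^3_{0,0}|² = |d^3_{0,0}(β)|² = (+0.328182)² = 0.107703 (the z-rotation phases have unit modulus)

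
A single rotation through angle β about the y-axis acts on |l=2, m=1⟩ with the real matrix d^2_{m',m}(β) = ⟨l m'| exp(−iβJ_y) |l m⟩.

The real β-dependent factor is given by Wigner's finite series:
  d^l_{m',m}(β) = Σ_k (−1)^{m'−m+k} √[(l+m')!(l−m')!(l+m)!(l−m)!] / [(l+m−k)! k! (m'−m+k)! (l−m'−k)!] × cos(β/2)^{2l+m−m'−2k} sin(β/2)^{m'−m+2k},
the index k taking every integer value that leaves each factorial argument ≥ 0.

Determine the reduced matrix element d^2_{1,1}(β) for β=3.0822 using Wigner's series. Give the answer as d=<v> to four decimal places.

d^2_{1,1}(β=3.0822) via Wigner's sum:
c=cos(3.0822/2)=0.029692, s=sin(3.0822/2)=0.999559; N=√[6·1·6·1]=6.000000
k∈{0,1} keeps every argument non-negative
  k=0: (−1)^0·6.0000/(6)·0.0297^4·0.9996^0 = +0.000001
  k=1: (−1)^1·6.0000/(2)·0.0297^2·0.9996^2 = -0.002643
d^2_{1,1}(3.0822) = +0.000001 -0.002643 = -0.002642

d=-0.0026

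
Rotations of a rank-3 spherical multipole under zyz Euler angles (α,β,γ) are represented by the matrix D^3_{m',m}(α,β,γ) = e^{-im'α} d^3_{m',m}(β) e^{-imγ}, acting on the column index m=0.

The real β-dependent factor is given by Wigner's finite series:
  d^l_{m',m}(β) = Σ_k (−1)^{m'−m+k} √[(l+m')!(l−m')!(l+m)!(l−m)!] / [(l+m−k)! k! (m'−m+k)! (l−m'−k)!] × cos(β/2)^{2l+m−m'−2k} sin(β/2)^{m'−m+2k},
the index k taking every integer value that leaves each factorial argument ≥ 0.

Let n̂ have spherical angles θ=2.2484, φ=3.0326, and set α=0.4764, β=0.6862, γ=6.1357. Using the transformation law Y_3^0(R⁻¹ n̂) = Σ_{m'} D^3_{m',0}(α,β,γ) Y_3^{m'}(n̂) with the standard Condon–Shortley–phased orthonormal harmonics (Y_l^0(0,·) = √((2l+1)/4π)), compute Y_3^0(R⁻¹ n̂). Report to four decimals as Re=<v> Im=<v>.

Re=-0.3406 Im=0.0000

Need the full column D^3_{m',0} for m'=−3..3 at α=0.4764, β=0.6862, γ=6.1357.
cos(β/2)=0.941716, sin(β/2)=0.336408
d^3_{-3,0}: single k=3 term ⇒ +0.142192;  D = +0.020067+0.140769i
d^3_{-2,0}: k∈[2..3] ⇒ +0.487499 -0.062211 = +0.425288;  D = +0.246413+0.346627i
d^3_{-1,0}: k∈[1..3] ⇒ +0.863093 -0.330424 +0.014055 = +0.546724;  D = +0.485848+0.250719i
d^3_{0,0}: k∈[0..3] ⇒ +0.697462 -0.801043 +0.102223 -0.001449 = -0.002807;  D = -0.002807+0.000000i
d^3_{1,0}: k∈[0..2] ⇒ -0.863093 +0.330424 -0.014055 = -0.546724;  D = -0.485848+0.250719i
d^3_{2,0}: k∈[0..1] ⇒ +0.487499 -0.062211 = +0.425288;  D = +0.246413-0.346627i
d^3_{3,0}: single k=0 term ⇒ -0.142192;  D = -0.020067+0.140769i
Y_3^{m'}(θ=2.2484,φ=3.0326) and Σ D·Y over m':
  (+0.0201+0.1408i)·(-0.1868-0.0634i)  (+0.2464+0.3466i)·(-0.3797-0.0841i)  (+0.4858+0.2507i)·(-0.2416-0.0264i)  (-0.0028+0.0000i)·(+0.2421+0.0000i)  (-0.4858+0.2507i)·(+0.2416-0.0264i)  (+0.2464-0.3466i)·(-0.3797+0.0841i)  (-0.0201+0.1408i)·(+0.1868-0.0634i)
Y_3^0(R⁻¹ n̂) = -0.340636+0.000000i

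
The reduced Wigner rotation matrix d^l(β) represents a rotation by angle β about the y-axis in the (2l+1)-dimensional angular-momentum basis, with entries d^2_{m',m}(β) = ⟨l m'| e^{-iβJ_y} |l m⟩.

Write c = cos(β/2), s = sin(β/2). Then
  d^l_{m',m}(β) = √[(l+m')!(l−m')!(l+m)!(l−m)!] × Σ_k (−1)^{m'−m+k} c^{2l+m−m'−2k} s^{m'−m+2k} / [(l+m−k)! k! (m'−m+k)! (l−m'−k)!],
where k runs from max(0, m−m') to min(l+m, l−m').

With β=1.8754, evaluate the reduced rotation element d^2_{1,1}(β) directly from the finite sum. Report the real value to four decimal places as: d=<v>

d=-0.5600

d^2_{1,1}(β=1.8754) via Wigner's sum:
With c≡cos(β/2)=0.591644 and s≡sin(β/2)=0.806199, N=[6·1·6·1]^{1/2}=6.000000
The bounds max(0,m−m')=0 and min(l+m,l−m')=1 give 2 terms
  k=0: (−1)^0·6.0000/(6)·0.5916^4·0.8062^0 = +0.122530
  k=1: (−1)^1·6.0000/(2)·0.5916^2·0.8062^2 = -0.682538
d^2_{1,1}(1.8754) = +0.122530 -0.682538 = -0.560008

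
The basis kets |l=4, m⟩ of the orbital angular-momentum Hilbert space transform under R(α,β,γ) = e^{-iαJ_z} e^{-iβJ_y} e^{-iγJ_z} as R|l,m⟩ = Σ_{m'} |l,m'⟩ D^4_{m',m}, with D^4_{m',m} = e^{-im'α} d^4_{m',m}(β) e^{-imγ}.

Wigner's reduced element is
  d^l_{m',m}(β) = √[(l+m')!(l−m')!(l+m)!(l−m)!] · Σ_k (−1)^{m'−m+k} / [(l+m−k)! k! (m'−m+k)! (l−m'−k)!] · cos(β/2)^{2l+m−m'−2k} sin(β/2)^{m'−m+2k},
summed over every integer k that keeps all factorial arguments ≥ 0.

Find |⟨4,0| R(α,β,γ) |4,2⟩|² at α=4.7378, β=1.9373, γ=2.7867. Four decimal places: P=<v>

P=0.0012

D^4_{0,2}(4.7378,1.9373,2.7867) = e^{-i·0·4.7378}·d^4_{0,2}(1.9373)·e^{-i·2·2.7867}. Compute d first:
c=cos(1.9373/2)=0.566413, s=sin(1.9373/2)=0.824122; N=√[24·24·720·2]=910.735966
The bounds max(0,m−m')=2 and min(l+m,l−m')=4 give 3 terms
  k=2: (−1)^0·910.7360/(96)·0.5664^6·0.8241^2 = +0.212766
  k=3: (−1)^1·910.7360/(36)·0.5664^4·0.8241^4 = -1.201122
  k=4: (−1)^2·910.7360/(96)·0.5664^2·0.8241^6 = +0.953533
d^4_{0,2}(1.9373) = +0.212766 -1.201122 +0.953533 = -0.034824
|D^4_{0,2}|² = |d^4_{0,2}(β)|² = (-0.034824)² = 0.001213 (the z-rotation phases have unit modulus)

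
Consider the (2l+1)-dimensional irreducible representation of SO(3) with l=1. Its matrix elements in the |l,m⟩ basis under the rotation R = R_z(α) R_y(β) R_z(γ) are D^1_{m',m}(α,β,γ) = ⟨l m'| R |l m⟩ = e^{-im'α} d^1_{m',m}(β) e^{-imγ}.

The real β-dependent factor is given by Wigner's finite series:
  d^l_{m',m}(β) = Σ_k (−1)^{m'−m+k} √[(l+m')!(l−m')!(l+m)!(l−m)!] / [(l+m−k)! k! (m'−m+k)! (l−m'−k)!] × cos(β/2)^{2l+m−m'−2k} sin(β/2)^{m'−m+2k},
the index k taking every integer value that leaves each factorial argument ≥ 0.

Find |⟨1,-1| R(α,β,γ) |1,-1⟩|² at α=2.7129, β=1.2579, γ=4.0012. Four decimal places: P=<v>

Split into d^1_{-1,-1}(β=1.2579) × two z-phases.
c=cos(1.2579/2)=0.808646, s=sin(1.2579/2)=0.588296; N=√[1·2·1·2]=2.000000
k∈{0} keeps every argument non-negative
  k=0: (−1)^0·2.0000/(2)·0.8086^2·0.5883^0 = +0.653908
d^1_{-1,-1}(1.2579) = +0.653908
|D^1_{-1,-1}|² = |d^1_{-1,-1}(β)|² = (+0.653908)² = 0.427595 (the z-rotation phases have unit modulus)

P=0.4276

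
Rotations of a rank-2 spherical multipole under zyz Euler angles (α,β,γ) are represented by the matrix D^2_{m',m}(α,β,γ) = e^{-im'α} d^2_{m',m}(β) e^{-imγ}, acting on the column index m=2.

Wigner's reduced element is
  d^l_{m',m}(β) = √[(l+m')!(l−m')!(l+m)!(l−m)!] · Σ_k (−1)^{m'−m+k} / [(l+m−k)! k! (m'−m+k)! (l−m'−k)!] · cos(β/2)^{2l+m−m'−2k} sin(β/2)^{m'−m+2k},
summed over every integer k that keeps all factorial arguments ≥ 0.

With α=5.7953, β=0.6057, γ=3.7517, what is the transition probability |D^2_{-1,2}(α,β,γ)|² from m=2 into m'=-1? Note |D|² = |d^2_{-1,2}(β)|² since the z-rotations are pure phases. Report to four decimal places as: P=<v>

Split into d^2_{-1,2}(β=0.6057) × two z-phases.
Half-angle: c=0.954490, s=0.298242. N=√(1·6·24·1)=12.000000
k∈{3} keeps every argument non-negative
  k=3: (−1)^0·12.0000/(6)·0.9545^1·0.2982^3 = +0.050642
d^2_{-1,2}(0.6057) = +0.050642
|D^2_{-1,2}|² = |d^2_{-1,2}(β)|² = (+0.050642)² = 0.002565 (the z-rotation phases have unit modulus)

P=0.0026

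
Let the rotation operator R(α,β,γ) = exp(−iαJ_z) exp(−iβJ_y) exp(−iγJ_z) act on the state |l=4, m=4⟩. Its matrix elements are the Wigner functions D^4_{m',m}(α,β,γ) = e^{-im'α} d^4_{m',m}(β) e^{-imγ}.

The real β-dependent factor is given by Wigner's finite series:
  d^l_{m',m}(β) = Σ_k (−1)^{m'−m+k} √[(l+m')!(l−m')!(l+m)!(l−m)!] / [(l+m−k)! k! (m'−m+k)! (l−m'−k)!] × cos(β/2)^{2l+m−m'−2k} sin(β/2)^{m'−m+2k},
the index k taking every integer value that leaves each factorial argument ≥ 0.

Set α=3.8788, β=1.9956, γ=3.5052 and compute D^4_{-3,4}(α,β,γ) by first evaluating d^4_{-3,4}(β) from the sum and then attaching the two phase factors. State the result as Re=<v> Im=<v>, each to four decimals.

Re=-0.3296 Im=-0.3115

First d^4_{-3,4}(β=1.9956), then the phase factors e^{-i(-3)α} and e^{-i(4)γ}:
With c≡cos(β/2)=0.542152 and s≡sin(β/2)=0.840280, N=[1·5040·40320·1]^{1/2}=14255.272709
The bounds max(0,m−m')=7 and min(l+m,l−m')=7 give 1 term
  k=7: (−1)^0·14255.2727/(5040)·0.5422^1·0.8403^7 = +0.453561
d^4_{-3,4}(1.9956) = +0.453561
Attach z-rotation phases: D = e^{-i(-3)(3.8788)}·(+0.453561)·e^{-i(4)(3.5052)} = -0.329633-0.311544i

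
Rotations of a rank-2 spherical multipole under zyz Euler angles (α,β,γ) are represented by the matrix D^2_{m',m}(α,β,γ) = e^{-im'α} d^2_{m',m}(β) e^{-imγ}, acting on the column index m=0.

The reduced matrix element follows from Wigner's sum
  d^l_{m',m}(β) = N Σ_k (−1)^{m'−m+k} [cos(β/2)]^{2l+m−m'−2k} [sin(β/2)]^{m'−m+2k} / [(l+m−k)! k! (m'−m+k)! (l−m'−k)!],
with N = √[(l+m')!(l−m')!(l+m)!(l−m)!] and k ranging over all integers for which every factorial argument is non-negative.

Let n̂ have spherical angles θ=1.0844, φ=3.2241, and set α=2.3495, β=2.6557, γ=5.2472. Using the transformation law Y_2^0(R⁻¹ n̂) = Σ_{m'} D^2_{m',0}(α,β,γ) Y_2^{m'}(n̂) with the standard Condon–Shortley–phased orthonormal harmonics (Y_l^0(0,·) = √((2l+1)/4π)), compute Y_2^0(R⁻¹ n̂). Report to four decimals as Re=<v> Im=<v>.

Need the full column D^2_{m',0} for m'=−2..2 at α=2.3495, β=2.6557, γ=5.2472.
cos(β/2)=0.240563, sin(β/2)=0.970633
d^2_{-2,0}: single k=2 term ⇒ +0.133550;  D = -0.001788-0.133539i
d^2_{-1,0}: k∈[1..2] ⇒ +0.033099 -0.538854 = -0.505754;  D = +0.355220-0.360009i
d^2_{0,0}: k∈[0..2] ⇒ +0.003349 -0.218087 +0.887607 = +0.672869;  D = +0.672869+0.000000i
d^2_{1,0}: k∈[0..1] ⇒ -0.033099 +0.538854 = +0.505754;  D = -0.355220-0.360009i
d^2_{2,0}: single k=0 term ⇒ +0.133550;  D = -0.001788+0.133539i
Y_2^{m'}(θ=1.0844,φ=3.2241) and Σ D·Y over m':
  (-0.0018-0.1335i)·(+0.2978-0.0496i)  (+0.3552-0.3600i)·(-0.3182+0.0263i)  (+0.6729+0.0000i)·(-0.1086+0.0000i)  (-0.3552-0.3600i)·(+0.3182+0.0263i)  (-0.0018+0.1335i)·(+0.2978+0.0496i)
Y_2^0(R⁻¹ n̂) = -0.294502+0.000000i

Re=-0.2945 Im=0.0000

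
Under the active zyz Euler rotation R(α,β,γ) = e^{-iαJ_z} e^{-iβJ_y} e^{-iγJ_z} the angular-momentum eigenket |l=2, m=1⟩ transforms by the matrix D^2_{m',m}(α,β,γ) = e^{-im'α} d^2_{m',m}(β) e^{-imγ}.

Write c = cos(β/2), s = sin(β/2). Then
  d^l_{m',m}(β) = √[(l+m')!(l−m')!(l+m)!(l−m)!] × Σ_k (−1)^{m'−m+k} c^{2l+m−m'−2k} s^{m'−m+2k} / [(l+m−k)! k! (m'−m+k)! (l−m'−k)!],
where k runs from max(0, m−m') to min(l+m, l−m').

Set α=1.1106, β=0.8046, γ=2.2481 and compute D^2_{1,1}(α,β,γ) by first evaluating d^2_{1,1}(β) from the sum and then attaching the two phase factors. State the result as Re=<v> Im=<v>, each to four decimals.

Re=-0.3198 Im=0.0705

First d^2_{1,1}(β=0.8046), then the phase factors e^{-i(1)α} and e^{-i(1)γ}:
Half-angle: c=0.920163, s=0.391536. N=√(6·1·6·1)=6.000000
k: max(0,(1)−(1))=0 … min(2+(1),2−(1))=1
  k=0: (−1)^0·6.0000/(6)·0.9202^4·0.3915^0 = +0.716900
  k=1: (−1)^1·6.0000/(2)·0.9202^2·0.3915^2 = -0.389398
d^2_{1,1}(0.8046) = +0.716900 -0.389398 = +0.327503
D = (+0.444124-0.895965i)·(+0.327503)·(-0.626694-0.779265i) = -0.319814+0.070546i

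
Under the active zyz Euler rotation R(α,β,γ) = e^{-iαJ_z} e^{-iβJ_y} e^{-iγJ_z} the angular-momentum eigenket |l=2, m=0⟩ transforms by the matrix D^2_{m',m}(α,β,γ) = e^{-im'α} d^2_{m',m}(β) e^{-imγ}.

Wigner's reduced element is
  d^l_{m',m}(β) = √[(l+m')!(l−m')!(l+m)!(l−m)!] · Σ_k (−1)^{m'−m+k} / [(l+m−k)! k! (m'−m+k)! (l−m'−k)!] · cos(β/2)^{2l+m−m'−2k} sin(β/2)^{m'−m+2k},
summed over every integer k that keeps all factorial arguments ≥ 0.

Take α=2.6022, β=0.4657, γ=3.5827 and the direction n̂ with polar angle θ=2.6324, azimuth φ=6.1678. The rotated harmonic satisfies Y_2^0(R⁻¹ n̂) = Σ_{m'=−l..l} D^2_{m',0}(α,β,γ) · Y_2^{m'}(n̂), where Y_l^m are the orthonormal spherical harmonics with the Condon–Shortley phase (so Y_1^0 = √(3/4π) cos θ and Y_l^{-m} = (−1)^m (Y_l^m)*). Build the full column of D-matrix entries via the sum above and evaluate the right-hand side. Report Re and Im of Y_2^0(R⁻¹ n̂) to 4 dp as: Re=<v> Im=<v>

Need the full column D^2_{m',0} for m'=−2..2 at α=2.6022, β=0.4657, γ=3.5827.
cos(β/2)=0.973013, sin(β/2)=0.230752
d^2_{-2,0}: single k=2 term ⇒ +0.123481;  D = +0.058333-0.108835i
d^2_{-1,0}: k∈[1..2] ⇒ +0.520686 -0.029284 = +0.491402;  D = -0.421633+0.252391i
d^2_{0,0}: k∈[0..2] ⇒ +0.896343 -0.201644 +0.002835 = +0.697533;  D = +0.697533+0.000000i
d^2_{1,0}: k∈[0..1] ⇒ -0.520686 +0.029284 = -0.491402;  D = +0.421633+0.252391i
d^2_{2,0}: single k=0 term ⇒ +0.123481;  D = +0.058333+0.108835i
Y_2^{m'}(θ=2.6324,φ=6.1678) and Σ D·Y over m':
  (+0.0583-0.1088i)·(+0.0894+0.0210i)  (-0.4216+0.2524i)·(-0.3266-0.0379i)  (+0.6975+0.0000i)·(+0.4059+0.0000i)  (+0.4216+0.2524i)·(+0.3266-0.0379i)  (+0.0583+0.1088i)·(+0.0894-0.0210i)
Y_2^0(R⁻¹ n̂) = +0.592703+0.000000i

Re=0.5927 Im=0.0000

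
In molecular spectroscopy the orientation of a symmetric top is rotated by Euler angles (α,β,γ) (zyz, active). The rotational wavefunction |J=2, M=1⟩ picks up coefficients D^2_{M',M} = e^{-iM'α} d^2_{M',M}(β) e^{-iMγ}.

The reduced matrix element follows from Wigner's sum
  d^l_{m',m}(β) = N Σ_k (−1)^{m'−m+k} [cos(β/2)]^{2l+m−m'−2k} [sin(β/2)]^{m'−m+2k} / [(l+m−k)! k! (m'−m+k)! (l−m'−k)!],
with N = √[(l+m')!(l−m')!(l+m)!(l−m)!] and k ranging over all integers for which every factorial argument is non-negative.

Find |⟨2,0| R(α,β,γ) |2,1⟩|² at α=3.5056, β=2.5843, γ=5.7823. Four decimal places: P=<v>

P=0.3022

First d^2_{0,1}(β=2.5843), then the phase factors e^{-i(0)α} and e^{-i(1)γ}:
With c≡cos(β/2)=0.275054 and s≡sin(β/2)=0.961429, N=[2·2·6·1]^{1/2}=4.898979
Admissible k: 1..2 (factorial args all ≥0)
  k=1: (−1)^0·4.8990/(2)·0.2751^3·0.9614^1 = +0.049006
  k=2: (−1)^1·4.8990/(2)·0.2751^1·0.9614^3 = -0.598750
d^2_{0,1}(2.5843) = +0.049006 -0.598750 = -0.549744
|D^2_{0,1}|² = |d^2_{0,1}(β)|² = (-0.549744)² = 0.302218 (the z-rotation phases have unit modulus)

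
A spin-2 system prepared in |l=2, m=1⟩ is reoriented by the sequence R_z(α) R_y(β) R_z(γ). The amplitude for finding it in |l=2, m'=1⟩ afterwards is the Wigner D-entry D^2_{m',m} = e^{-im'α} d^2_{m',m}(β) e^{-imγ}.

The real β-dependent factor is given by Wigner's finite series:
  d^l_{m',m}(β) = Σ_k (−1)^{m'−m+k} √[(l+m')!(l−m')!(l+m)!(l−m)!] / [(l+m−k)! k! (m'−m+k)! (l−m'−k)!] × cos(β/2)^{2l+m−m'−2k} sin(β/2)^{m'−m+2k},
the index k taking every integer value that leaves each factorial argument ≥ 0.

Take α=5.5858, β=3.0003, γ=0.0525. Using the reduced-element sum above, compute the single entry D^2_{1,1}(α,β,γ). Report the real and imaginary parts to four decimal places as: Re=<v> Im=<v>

Split into d^2_{1,1}(β=3.0003) × two z-phases.
c=cos(3.0003/2)=0.070588, s=sin(3.0003/2)=0.997506; N=√[6·1·6·1]=6.000000
k: max(0,(1)−(1))=0 … min(2+(1),2−(1))=1
  k=0: (−1)^0·6.0000/(6)·0.0706^4·0.9975^0 = +0.000025
  k=1: (−1)^1·6.0000/(2)·0.0706^2·0.9975^2 = -0.014873
d^2_{1,1}(3.0003) = +0.000025 -0.014873 = -0.014849
Phases: e^{-i·(1)·5.5858}=+0.766524+0.642216i, e^{-i·(1)·0.0525}=+0.998622-0.052476i ⇒ D=-0.011866-0.008926i

Re=-0.0119 Im=-0.0089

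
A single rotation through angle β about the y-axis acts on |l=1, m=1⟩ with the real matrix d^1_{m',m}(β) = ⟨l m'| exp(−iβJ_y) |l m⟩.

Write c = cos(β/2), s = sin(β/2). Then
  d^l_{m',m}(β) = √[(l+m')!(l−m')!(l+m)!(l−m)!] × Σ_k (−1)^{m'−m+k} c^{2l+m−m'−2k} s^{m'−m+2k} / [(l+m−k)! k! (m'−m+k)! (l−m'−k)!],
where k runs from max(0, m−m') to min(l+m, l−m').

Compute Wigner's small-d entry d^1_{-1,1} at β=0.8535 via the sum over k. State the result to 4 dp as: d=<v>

d^1_{-1,1}(β=0.8535) via Wigner's sum:
c=cos(0.8535/2)=0.910316, s=sin(0.8535/2)=0.413914; N=√[1·2·2·1]=2.000000
Admissible k: 2..2 (factorial args all ≥0)
  k=2: (−1)^0·2.0000/(2)·0.9103^0·0.4139^2 = +0.171325
d^1_{-1,1}(0.8535) = +0.171325

d=0.1713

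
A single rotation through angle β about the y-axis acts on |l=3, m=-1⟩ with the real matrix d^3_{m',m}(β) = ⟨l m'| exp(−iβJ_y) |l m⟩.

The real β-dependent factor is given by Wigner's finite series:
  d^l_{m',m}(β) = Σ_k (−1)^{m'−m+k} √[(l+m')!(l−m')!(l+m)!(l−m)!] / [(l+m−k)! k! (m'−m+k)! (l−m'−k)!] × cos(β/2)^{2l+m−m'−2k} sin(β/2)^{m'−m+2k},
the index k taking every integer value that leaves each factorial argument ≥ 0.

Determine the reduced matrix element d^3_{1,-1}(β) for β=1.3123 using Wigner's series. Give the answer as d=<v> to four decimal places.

d^3_{1,-1}(β=1.3123) via Wigner's sum:
With c≡cos(β/2)=0.792347 and s≡sin(β/2)=0.610071, N=[24·2·2·24]^{1/2}=48.000000
The bounds max(0,m−m')=0 and min(l+m,l−m')=2 give 3 terms
  k=0: (−1)^2·48.0000/(8)·0.7923^4·0.6101^2 = +0.880183
  k=1: (−1)^3·48.0000/(6)·0.7923^2·0.6101^4 = -0.695732
  k=2: (−1)^4·48.0000/(48)·0.7923^0·0.6101^6 = +0.051556
d^3_{1,-1}(1.3123) = +0.880183 -0.695732 +0.051556 = +0.236008

d=0.2360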